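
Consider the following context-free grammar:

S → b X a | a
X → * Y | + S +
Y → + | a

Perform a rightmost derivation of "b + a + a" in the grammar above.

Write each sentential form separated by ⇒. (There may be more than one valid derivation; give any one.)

S ⇒ b X a ⇒ b + S + a ⇒ b + a + a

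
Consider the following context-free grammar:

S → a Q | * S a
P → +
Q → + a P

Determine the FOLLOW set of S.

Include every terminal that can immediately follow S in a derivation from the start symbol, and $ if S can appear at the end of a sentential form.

We compute FOLLOW(S) using the standard algorithm.
FOLLOW(S) starts with {$}.
FIRST(P) = {+}
FIRST(Q) = {+}
FIRST(S) = {*, a}
FOLLOW(P) = {$, a}
FOLLOW(Q) = {$, a}
FOLLOW(S) = {$, a}
Therefore, FOLLOW(S) = {$, a}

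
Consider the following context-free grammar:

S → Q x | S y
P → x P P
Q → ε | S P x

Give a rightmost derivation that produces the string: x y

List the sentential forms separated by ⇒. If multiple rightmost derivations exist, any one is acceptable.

S ⇒ S y ⇒ Q x y ⇒ x y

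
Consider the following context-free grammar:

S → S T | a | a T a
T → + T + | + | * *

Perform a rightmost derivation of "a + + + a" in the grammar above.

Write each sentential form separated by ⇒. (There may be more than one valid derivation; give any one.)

S ⇒ a T a ⇒ a + T + a ⇒ a + + + a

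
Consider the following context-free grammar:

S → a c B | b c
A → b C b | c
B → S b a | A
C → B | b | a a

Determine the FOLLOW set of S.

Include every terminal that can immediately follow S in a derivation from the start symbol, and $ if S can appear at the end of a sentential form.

We compute FOLLOW(S) using the standard algorithm.
FOLLOW(S) starts with {$}.
FIRST(A) = {b, c}
FIRST(B) = {a, b, c}
FIRST(C) = {a, b, c}
FIRST(S) = {a, b}
FOLLOW(A) = {$, b}
FOLLOW(B) = {$, b}
FOLLOW(C) = {b}
FOLLOW(S) = {$, b}
Therefore, FOLLOW(S) = {$, b}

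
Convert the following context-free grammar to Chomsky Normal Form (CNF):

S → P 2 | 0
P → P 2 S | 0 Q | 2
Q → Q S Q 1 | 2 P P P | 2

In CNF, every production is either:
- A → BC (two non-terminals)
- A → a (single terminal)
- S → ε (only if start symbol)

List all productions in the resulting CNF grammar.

T2 → 2; S → 0; T0 → 0; P → 2; T1 → 1; Q → 2; S → P T2; P → P X0; X0 → T2 S; P → T0 Q; Q → Q X1; X1 → S X2; X2 → Q T1; Q → T2 X3; X3 → P X4; X4 → P P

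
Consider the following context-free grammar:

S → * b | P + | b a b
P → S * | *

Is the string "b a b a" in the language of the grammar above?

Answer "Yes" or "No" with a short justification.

No - no valid derivation exists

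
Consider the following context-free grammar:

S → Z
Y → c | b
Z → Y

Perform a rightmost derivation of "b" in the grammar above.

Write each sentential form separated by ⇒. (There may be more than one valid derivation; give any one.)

S ⇒ Z ⇒ Y ⇒ b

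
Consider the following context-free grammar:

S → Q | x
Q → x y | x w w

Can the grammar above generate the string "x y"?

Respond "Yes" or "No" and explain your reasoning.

Yes - a valid derivation exists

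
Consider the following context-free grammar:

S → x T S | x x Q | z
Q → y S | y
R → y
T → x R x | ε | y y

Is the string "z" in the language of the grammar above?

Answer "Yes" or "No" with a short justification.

Yes - a valid derivation exists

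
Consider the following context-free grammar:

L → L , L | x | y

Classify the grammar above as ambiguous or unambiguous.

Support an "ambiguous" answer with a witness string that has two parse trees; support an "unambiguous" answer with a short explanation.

Ambiguous - the string 'x , y , x , y , x' has two distinct parse trees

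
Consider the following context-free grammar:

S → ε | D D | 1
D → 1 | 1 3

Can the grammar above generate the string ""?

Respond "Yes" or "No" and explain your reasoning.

Yes - a valid derivation exists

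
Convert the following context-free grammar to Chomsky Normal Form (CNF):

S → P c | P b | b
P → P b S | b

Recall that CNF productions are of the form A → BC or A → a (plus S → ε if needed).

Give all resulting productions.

TC → c; TB → b; S → b; P → b; S → P TC; S → P TB; P → P X0; X0 → TB S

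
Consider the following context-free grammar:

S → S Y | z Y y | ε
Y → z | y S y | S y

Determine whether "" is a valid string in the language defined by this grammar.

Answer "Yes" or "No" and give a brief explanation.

Yes - a valid derivation exists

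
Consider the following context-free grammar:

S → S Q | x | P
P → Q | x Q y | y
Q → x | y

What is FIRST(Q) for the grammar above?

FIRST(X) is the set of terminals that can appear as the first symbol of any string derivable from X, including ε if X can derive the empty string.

We compute FIRST(Q) using the standard algorithm.
FIRST(P) = {x, y}
FIRST(Q) = {x, y}
FIRST(S) = {x, y}
Therefore, FIRST(Q) = {x, y}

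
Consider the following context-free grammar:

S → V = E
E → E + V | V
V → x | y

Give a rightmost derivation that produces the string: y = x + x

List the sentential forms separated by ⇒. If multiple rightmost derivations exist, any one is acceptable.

S ⇒ V = E ⇒ V = E + V ⇒ V = E + x ⇒ V = V + x ⇒ V = x + x ⇒ y = x + x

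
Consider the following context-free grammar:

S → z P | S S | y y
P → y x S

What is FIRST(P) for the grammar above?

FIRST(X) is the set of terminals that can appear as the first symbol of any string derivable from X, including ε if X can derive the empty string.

We compute FIRST(P) using the standard algorithm.
FIRST(P) = {y}
FIRST(S) = {y, z}
Therefore, FIRST(P) = {y}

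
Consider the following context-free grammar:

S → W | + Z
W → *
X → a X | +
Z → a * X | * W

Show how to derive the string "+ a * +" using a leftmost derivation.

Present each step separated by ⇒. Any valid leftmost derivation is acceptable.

S ⇒ + Z ⇒ + a * X ⇒ + a * +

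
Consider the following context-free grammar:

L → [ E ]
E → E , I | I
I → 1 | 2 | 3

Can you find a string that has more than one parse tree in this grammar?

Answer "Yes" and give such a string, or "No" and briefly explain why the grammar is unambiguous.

No - the grammar is unambiguous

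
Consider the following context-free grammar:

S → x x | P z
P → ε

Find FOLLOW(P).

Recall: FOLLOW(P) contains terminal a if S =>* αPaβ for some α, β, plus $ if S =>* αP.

We compute FOLLOW(P) using the standard algorithm.
FOLLOW(S) starts with {$}.
FIRST(P) = {ε}
FIRST(S) = {x, z}
FOLLOW(P) = {z}
FOLLOW(S) = {$}
Therefore, FOLLOW(P) = {z}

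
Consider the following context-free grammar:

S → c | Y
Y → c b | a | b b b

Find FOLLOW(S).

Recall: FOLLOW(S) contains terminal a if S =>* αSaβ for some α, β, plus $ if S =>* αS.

We compute FOLLOW(S) using the standard algorithm.
FOLLOW(S) starts with {$}.
FIRST(S) = {a, b, c}
FIRST(Y) = {a, b, c}
FOLLOW(S) = {$}
FOLLOW(Y) = {$}
Therefore, FOLLOW(S) = {$}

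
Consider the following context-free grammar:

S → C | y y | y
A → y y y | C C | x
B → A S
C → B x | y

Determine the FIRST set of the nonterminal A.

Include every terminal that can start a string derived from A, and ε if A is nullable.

We compute FIRST(A) using the standard algorithm.
FIRST(A) = {x, y}
FIRST(B) = {x, y}
FIRST(C) = {x, y}
FIRST(S) = {x, y}
Therefore, FIRST(A) = {x, y}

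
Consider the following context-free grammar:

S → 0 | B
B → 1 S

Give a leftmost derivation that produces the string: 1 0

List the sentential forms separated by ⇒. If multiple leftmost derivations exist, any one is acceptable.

S ⇒ B ⇒ 1 S ⇒ 1 0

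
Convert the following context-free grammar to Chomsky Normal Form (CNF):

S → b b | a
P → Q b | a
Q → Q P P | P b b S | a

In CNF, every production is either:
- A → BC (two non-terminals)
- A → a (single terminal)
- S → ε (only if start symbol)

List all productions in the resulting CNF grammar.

TB → b; S → a; P → a; Q → a; S → TB TB; P → Q TB; Q → Q X0; X0 → P P; Q → P X1; X1 → TB X2; X2 → TB S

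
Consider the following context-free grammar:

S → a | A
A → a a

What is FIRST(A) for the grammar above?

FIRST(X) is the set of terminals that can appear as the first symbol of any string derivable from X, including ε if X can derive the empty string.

We compute FIRST(A) using the standard algorithm.
FIRST(A) = {a}
FIRST(S) = {a}
Therefore, FIRST(A) = {a}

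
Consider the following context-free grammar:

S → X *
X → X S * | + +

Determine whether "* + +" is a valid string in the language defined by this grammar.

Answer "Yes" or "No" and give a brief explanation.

No - no valid derivation exists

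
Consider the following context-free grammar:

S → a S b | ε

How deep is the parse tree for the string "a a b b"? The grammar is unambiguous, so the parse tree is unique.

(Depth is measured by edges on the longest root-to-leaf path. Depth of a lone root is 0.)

3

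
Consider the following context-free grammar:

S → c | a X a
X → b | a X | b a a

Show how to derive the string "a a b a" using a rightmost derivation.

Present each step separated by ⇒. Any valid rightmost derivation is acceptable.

S ⇒ a X a ⇒ a a X a ⇒ a a b a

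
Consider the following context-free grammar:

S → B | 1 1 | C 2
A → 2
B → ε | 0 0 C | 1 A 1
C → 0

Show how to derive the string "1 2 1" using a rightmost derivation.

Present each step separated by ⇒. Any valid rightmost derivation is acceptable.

S ⇒ B ⇒ 1 A 1 ⇒ 1 2 1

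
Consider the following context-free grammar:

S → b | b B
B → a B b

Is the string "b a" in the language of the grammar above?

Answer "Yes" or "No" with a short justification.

No - no valid derivation exists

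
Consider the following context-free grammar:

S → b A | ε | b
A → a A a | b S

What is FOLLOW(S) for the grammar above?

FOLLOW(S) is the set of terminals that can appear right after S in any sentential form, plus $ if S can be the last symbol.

We compute FOLLOW(S) using the standard algorithm.
FOLLOW(S) starts with {$}.
FIRST(A) = {a, b}
FIRST(S) = {b, ε}
FOLLOW(A) = {$, a}
FOLLOW(S) = {$, a}
Therefore, FOLLOW(S) = {$, a}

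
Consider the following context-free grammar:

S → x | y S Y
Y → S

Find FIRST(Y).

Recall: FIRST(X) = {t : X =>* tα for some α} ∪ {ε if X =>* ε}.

We compute FIRST(Y) using the standard algorithm.
FIRST(S) = {x, y}
FIRST(Y) = {x, y}
Therefore, FIRST(Y) = {x, y}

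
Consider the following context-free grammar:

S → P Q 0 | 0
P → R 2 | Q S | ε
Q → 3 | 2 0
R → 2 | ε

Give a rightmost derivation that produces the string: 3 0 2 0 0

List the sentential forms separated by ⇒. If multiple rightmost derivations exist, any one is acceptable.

S ⇒ P Q 0 ⇒ P 2 0 0 ⇒ Q S 2 0 0 ⇒ Q 0 2 0 0 ⇒ 3 0 2 0 0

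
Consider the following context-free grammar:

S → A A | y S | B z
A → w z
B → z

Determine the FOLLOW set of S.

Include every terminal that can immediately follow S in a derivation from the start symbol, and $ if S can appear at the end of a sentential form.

We compute FOLLOW(S) using the standard algorithm.
FOLLOW(S) starts with {$}.
FIRST(A) = {w}
FIRST(B) = {z}
FIRST(S) = {w, y, z}
FOLLOW(A) = {$, w}
FOLLOW(B) = {z}
FOLLOW(S) = {$}
Therefore, FOLLOW(S) = {$}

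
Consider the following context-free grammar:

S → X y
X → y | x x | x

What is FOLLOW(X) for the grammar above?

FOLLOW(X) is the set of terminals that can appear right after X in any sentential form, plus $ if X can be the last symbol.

We compute FOLLOW(X) using the standard algorithm.
FOLLOW(S) starts with {$}.
FIRST(S) = {x, y}
FIRST(X) = {x, y}
FOLLOW(S) = {$}
FOLLOW(X) = {y}
Therefore, FOLLOW(X) = {y}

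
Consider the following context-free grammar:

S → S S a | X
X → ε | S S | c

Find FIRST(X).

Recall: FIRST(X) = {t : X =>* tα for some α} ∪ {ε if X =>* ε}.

We compute FIRST(X) using the standard algorithm.
FIRST(S) = {a, c, ε}
FIRST(X) = {a, c, ε}
Therefore, FIRST(X) = {a, c, ε}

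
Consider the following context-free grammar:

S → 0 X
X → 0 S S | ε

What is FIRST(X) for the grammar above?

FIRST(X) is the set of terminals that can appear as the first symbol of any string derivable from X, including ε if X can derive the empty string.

We compute FIRST(X) using the standard algorithm.
FIRST(S) = {0}
FIRST(X) = {0, ε}
Therefore, FIRST(X) = {0, ε}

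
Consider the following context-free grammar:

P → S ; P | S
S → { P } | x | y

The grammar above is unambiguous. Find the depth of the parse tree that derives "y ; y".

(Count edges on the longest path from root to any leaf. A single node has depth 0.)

3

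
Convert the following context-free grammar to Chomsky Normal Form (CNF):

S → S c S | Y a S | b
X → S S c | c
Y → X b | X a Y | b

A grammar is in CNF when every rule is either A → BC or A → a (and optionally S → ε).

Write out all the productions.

TC → c; TA → a; S → b; X → c; TB → b; Y → b; S → S X0; X0 → TC S; S → Y X1; X1 → TA S; X → S X2; X2 → S TC; Y → X TB; Y → X X3; X3 → TA Y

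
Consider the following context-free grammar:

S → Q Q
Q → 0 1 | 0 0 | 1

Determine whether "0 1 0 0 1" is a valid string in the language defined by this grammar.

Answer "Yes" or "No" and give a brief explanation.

No - no valid derivation exists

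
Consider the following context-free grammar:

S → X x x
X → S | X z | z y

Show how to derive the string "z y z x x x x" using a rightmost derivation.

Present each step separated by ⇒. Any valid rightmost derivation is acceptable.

S ⇒ X x x ⇒ S x x ⇒ X x x x x ⇒ X z x x x x ⇒ z y z x x x x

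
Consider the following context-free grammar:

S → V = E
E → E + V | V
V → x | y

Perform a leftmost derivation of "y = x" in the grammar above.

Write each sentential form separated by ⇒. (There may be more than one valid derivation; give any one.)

S ⇒ V = E ⇒ y = E ⇒ y = V ⇒ y = x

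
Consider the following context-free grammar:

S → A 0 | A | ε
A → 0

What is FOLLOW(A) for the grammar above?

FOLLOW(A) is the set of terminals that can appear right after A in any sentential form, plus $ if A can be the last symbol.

We compute FOLLOW(A) using the standard algorithm.
FOLLOW(S) starts with {$}.
FIRST(A) = {0}
FIRST(S) = {0, ε}
FOLLOW(A) = {$, 0}
FOLLOW(S) = {$}
Therefore, FOLLOW(A) = {$, 0}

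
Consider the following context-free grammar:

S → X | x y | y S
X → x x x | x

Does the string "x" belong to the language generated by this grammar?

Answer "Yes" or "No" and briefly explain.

Yes - a valid derivation exists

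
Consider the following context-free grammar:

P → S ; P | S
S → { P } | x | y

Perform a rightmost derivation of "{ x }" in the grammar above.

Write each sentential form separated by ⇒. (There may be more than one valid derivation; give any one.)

P ⇒ S ⇒ { P } ⇒ { S } ⇒ { x }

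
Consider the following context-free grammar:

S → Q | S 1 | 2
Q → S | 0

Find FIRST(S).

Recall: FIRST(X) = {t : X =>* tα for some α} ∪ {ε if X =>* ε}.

We compute FIRST(S) using the standard algorithm.
FIRST(Q) = {0, 2}
FIRST(S) = {0, 2}
Therefore, FIRST(S) = {0, 2}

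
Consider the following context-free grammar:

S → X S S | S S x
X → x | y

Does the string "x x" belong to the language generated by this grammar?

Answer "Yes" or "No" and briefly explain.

No - no valid derivation exists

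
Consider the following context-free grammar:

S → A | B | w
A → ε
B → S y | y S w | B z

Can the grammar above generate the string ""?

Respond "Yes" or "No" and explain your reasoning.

Yes - a valid derivation exists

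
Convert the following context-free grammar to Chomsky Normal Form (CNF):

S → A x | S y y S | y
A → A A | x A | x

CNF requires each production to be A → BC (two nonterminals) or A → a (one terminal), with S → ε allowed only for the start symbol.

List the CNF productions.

TX → x; TY → y; S → y; A → x; S → A TX; S → S X0; X0 → TY X1; X1 → TY S; A → A A; A → TX A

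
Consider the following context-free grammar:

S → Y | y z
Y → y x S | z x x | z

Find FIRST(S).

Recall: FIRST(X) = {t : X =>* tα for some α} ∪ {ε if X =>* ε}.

We compute FIRST(S) using the standard algorithm.
FIRST(S) = {y, z}
FIRST(Y) = {y, z}
Therefore, FIRST(S) = {y, z}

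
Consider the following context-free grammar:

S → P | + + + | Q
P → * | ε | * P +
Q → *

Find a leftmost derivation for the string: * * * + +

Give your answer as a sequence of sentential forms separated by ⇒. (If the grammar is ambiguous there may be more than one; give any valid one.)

S ⇒ P ⇒ * P + ⇒ * * P + + ⇒ * * * + +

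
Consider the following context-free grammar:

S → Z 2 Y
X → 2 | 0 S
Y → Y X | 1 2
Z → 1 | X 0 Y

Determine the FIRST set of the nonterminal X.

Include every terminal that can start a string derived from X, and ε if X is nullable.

We compute FIRST(X) using the standard algorithm.
FIRST(S) = {0, 1, 2}
FIRST(X) = {0, 2}
FIRST(Y) = {1}
FIRST(Z) = {0, 1, 2}
Therefore, FIRST(X) = {0, 2}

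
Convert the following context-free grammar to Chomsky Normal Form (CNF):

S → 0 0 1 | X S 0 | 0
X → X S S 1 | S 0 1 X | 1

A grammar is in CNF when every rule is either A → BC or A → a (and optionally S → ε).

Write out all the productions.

T0 → 0; T1 → 1; S → 0; X → 1; S → T0 X0; X0 → T0 T1; S → X X1; X1 → S T0; X → X X2; X2 → S X3; X3 → S T1; X → S X4; X4 → T0 X5; X5 → T1 X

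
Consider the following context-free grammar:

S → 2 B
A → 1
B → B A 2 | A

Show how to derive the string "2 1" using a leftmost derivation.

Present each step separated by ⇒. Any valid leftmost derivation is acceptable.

S ⇒ 2 B ⇒ 2 A ⇒ 2 1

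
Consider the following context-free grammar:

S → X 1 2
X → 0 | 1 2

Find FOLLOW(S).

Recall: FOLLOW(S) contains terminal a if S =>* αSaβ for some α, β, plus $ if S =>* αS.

We compute FOLLOW(S) using the standard algorithm.
FOLLOW(S) starts with {$}.
FIRST(S) = {0, 1}
FIRST(X) = {0, 1}
FOLLOW(S) = {$}
FOLLOW(X) = {1}
Therefore, FOLLOW(S) = {$}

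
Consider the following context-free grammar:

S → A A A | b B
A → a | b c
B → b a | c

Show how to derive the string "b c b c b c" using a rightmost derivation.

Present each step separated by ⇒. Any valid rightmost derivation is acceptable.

S ⇒ A A A ⇒ A A b c ⇒ A b c b c ⇒ b c b c b c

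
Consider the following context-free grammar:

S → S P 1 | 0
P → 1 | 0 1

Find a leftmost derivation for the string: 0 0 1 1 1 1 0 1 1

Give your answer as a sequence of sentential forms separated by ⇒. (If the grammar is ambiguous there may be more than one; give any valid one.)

S ⇒ S P 1 ⇒ S P 1 P 1 ⇒ S P 1 P 1 P 1 ⇒ 0 P 1 P 1 P 1 ⇒ 0 0 1 1 P 1 P 1 ⇒ 0 0 1 1 1 1 P 1 ⇒ 0 0 1 1 1 1 0 1 1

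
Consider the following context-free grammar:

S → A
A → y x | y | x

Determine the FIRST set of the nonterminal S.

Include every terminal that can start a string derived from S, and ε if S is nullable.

We compute FIRST(S) using the standard algorithm.
FIRST(A) = {x, y}
FIRST(S) = {x, y}
Therefore, FIRST(S) = {x, y}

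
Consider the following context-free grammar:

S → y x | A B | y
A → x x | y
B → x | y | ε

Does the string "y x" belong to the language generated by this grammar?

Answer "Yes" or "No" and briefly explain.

Yes - a valid derivation exists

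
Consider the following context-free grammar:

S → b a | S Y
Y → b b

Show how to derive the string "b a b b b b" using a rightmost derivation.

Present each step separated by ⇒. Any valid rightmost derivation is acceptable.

S ⇒ S Y ⇒ S b b ⇒ S Y b b ⇒ S b b b b ⇒ b a b b b b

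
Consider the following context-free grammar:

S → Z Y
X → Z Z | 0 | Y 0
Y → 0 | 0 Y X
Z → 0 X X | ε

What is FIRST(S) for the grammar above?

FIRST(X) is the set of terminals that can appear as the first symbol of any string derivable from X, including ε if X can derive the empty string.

We compute FIRST(S) using the standard algorithm.
FIRST(S) = {0}
FIRST(X) = {0, ε}
FIRST(Y) = {0}
FIRST(Z) = {0, ε}
Therefore, FIRST(S) = {0}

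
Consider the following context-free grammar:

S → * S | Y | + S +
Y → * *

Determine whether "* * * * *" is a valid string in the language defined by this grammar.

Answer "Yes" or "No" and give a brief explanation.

Yes - a valid derivation exists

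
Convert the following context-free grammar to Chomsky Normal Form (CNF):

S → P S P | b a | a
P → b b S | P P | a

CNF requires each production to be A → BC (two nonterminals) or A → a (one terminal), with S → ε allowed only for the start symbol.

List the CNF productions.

TB → b; TA → a; S → a; P → a; S → P X0; X0 → S P; S → TB TA; P → TB X1; X1 → TB S; P → P P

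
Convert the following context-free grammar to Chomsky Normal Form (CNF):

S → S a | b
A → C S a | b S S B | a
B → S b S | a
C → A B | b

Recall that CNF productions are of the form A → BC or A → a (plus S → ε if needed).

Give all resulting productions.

TA → a; S → b; TB → b; A → a; B → a; C → b; S → S TA; A → C X0; X0 → S TA; A → TB X1; X1 → S X2; X2 → S B; B → S X3; X3 → TB S; C → A B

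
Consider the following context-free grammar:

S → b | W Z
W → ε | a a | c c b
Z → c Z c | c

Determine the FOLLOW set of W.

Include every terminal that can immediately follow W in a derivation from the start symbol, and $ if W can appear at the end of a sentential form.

We compute FOLLOW(W) using the standard algorithm.
FOLLOW(S) starts with {$}.
FIRST(S) = {a, b, c}
FIRST(W) = {a, c, ε}
FIRST(Z) = {c}
FOLLOW(S) = {$}
FOLLOW(W) = {c}
FOLLOW(Z) = {$, c}
Therefore, FOLLOW(W) = {c}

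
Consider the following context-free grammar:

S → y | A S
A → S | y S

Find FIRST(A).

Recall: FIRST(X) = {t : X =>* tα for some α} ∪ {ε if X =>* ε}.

We compute FIRST(A) using the standard algorithm.
FIRST(A) = {y}
FIRST(S) = {y}
Therefore, FIRST(A) = {y}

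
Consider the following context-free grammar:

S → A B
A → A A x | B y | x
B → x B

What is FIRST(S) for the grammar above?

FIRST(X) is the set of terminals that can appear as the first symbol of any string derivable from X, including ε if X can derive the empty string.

We compute FIRST(S) using the standard algorithm.
FIRST(A) = {x}
FIRST(B) = {x}
FIRST(S) = {x}
Therefore, FIRST(S) = {x}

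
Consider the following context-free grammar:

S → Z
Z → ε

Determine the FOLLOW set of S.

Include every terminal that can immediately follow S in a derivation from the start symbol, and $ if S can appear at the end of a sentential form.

We compute FOLLOW(S) using the standard algorithm.
FOLLOW(S) starts with {$}.
FIRST(S) = {ε}
FIRST(Z) = {ε}
FOLLOW(S) = {$}
FOLLOW(Z) = {$}
Therefore, FOLLOW(S) = {$}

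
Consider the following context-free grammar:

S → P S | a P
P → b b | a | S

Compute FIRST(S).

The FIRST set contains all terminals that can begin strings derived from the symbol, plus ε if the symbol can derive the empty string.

We compute FIRST(S) using the standard algorithm.
FIRST(P) = {a, b}
FIRST(S) = {a, b}
Therefore, FIRST(S) = {a, b}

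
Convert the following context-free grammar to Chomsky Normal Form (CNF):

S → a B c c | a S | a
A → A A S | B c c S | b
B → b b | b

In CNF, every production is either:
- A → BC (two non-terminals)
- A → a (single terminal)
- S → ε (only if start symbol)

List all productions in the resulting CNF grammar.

TA → a; TC → c; S → a; A → b; TB → b; B → b; S → TA X0; X0 → B X1; X1 → TC TC; S → TA S; A → A X2; X2 → A S; A → B X3; X3 → TC X4; X4 → TC S; B → TB TB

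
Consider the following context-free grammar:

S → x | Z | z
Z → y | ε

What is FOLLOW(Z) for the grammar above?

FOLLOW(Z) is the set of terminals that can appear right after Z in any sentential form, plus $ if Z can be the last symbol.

We compute FOLLOW(Z) using the standard algorithm.
FOLLOW(S) starts with {$}.
FIRST(S) = {x, y, z, ε}
FIRST(Z) = {y, ε}
FOLLOW(S) = {$}
FOLLOW(Z) = {$}
Therefore, FOLLOW(Z) = {$}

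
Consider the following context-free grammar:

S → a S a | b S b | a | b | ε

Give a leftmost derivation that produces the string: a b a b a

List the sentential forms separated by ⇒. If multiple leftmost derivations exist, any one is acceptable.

S ⇒ a S a ⇒ a b S b a ⇒ a b a b a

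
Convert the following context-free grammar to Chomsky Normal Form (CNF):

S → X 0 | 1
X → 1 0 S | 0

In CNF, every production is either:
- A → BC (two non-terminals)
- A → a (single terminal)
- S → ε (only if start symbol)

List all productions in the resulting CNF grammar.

T0 → 0; S → 1; T1 → 1; X → 0; S → X T0; X → T1 X0; X0 → T0 S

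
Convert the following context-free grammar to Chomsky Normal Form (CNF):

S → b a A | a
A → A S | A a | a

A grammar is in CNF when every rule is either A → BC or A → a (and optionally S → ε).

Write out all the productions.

TB → b; TA → a; S → a; A → a; S → TB X0; X0 → TA A; A → A S; A → A TA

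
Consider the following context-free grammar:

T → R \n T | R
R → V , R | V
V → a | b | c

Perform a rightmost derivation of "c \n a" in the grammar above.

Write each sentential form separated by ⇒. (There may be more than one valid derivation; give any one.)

T ⇒ R \n T ⇒ R \n R ⇒ R \n V ⇒ R \n a ⇒ V \n a ⇒ c \n a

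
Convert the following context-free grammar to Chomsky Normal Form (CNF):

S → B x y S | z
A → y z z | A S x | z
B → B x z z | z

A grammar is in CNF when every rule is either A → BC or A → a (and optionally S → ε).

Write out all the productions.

TX → x; TY → y; S → z; TZ → z; A → z; B → z; S → B X0; X0 → TX X1; X1 → TY S; A → TY X2; X2 → TZ TZ; A → A X3; X3 → S TX; B → B X4; X4 → TX X5; X5 → TZ TZ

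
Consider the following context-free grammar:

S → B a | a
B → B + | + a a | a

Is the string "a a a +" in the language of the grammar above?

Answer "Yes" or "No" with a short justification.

No - no valid derivation exists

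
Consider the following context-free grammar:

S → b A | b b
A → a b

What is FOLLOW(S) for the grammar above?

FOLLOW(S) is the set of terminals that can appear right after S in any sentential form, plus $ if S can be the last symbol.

We compute FOLLOW(S) using the standard algorithm.
FOLLOW(S) starts with {$}.
FIRST(A) = {a}
FIRST(S) = {b}
FOLLOW(A) = {$}
FOLLOW(S) = {$}
Therefore, FOLLOW(S) = {$}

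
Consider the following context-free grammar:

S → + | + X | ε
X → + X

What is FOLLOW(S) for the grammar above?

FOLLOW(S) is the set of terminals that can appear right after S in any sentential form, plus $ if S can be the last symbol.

We compute FOLLOW(S) using the standard algorithm.
FOLLOW(S) starts with {$}.
FIRST(S) = {+, ε}
FIRST(X) = {+}
FOLLOW(S) = {$}
FOLLOW(X) = {$}
Therefore, FOLLOW(S) = {$}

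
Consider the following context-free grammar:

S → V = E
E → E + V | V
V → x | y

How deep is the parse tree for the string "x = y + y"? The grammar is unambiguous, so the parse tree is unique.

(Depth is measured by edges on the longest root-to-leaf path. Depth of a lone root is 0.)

4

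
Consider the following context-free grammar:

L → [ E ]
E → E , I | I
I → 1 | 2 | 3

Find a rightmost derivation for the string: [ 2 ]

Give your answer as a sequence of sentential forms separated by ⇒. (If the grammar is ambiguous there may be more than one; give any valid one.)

L ⇒ [ E ] ⇒ [ I ] ⇒ [ 2 ]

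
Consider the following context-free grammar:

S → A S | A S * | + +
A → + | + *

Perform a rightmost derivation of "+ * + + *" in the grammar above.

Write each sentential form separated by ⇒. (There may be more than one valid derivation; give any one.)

S ⇒ A S * ⇒ A + + * ⇒ + * + + *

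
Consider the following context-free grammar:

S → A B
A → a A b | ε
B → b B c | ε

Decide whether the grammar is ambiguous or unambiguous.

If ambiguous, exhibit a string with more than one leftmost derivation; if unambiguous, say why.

Unambiguous - every string in the language has a unique leftmost derivation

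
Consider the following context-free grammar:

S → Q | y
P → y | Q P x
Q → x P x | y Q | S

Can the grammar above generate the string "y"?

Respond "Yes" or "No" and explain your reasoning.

Yes - a valid derivation exists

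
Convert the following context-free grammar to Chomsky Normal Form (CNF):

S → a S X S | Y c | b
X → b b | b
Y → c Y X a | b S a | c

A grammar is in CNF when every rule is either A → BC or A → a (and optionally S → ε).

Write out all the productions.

TA → a; TC → c; S → b; TB → b; X → b; Y → c; S → TA X0; X0 → S X1; X1 → X S; S → Y TC; X → TB TB; Y → TC X2; X2 → Y X3; X3 → X TA; Y → TB X4; X4 → S TA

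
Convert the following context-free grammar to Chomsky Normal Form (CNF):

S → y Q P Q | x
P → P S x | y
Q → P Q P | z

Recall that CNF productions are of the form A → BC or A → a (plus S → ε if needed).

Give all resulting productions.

TY → y; S → x; TX → x; P → y; Q → z; S → TY X0; X0 → Q X1; X1 → P Q; P → P X2; X2 → S TX; Q → P X3; X3 → Q P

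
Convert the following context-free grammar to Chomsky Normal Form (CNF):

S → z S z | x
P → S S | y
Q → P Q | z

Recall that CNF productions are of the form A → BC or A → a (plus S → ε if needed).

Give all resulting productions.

TZ → z; S → x; P → y; Q → z; S → TZ X0; X0 → S TZ; P → S S; Q → P Q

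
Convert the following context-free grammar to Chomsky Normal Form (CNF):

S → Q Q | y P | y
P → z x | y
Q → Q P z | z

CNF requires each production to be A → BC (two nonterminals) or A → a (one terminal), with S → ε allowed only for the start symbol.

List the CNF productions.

TY → y; S → y; TZ → z; TX → x; P → y; Q → z; S → Q Q; S → TY P; P → TZ TX; Q → Q X0; X0 → P TZ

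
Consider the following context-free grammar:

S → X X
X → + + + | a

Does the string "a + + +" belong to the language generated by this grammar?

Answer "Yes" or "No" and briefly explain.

Yes - a valid derivation exists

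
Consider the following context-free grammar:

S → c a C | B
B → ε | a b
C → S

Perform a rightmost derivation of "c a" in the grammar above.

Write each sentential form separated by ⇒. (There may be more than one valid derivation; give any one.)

S ⇒ c a C ⇒ c a S ⇒ c a B ⇒ c a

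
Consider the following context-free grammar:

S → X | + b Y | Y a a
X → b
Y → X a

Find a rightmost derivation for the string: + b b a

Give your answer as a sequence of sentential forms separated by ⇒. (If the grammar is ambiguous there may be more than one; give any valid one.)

S ⇒ + b Y ⇒ + b X a ⇒ + b b a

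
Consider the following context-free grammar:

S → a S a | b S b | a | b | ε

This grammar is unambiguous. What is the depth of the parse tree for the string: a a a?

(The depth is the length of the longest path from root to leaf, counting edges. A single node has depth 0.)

2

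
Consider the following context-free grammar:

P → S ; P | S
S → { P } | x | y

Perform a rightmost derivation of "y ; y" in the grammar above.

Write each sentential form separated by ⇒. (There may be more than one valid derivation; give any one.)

P ⇒ S ; P ⇒ S ; S ⇒ S ; y ⇒ y ; y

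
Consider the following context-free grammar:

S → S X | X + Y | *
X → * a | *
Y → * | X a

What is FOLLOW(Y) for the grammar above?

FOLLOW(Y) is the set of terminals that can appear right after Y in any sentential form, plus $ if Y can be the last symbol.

We compute FOLLOW(Y) using the standard algorithm.
FOLLOW(S) starts with {$}.
FIRST(S) = {*}
FIRST(X) = {*}
FIRST(Y) = {*}
FOLLOW(S) = {$, *}
FOLLOW(X) = {$, *, +, a}
FOLLOW(Y) = {$, *}
Therefore, FOLLOW(Y) = {$, *}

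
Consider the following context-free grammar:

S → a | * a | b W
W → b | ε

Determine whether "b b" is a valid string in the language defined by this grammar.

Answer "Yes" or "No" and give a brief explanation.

Yes - a valid derivation exists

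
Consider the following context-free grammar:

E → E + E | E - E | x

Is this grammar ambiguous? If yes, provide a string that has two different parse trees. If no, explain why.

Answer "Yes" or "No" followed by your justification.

Yes - the string 'x + x - x - x' has two distinct leftmost derivations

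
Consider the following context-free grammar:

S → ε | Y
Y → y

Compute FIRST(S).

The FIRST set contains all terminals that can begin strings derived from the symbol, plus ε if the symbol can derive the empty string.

We compute FIRST(S) using the standard algorithm.
FIRST(S) = {y, ε}
FIRST(Y) = {y}
Therefore, FIRST(S) = {y, ε}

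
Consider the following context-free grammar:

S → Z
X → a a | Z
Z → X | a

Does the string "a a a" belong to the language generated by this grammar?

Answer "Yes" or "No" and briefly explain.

No - no valid derivation exists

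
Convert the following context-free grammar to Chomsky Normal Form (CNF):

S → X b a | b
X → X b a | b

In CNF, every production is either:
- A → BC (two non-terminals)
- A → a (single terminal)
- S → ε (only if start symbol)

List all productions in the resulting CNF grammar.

TB → b; TA → a; S → b; X → b; S → X X0; X0 → TB TA; X → X X1; X1 → TB TA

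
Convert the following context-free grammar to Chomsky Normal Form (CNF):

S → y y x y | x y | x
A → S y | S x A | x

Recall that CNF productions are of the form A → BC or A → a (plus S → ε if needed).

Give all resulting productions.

TY → y; TX → x; S → x; A → x; S → TY X0; X0 → TY X1; X1 → TX TY; S → TX TY; A → S TY; A → S X2; X2 → TX A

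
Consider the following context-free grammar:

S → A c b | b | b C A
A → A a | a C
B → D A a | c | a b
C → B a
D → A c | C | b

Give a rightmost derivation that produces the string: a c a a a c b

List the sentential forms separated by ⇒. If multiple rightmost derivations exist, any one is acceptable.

S ⇒ A c b ⇒ A a c b ⇒ A a a c b ⇒ a C a a c b ⇒ a B a a a c b ⇒ a c a a a c b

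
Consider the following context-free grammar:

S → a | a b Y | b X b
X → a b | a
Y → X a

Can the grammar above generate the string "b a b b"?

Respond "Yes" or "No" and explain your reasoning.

Yes - a valid derivation exists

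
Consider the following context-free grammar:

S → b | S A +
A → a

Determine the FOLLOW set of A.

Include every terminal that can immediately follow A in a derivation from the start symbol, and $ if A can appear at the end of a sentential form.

We compute FOLLOW(A) using the standard algorithm.
FOLLOW(S) starts with {$}.
FIRST(A) = {a}
FIRST(S) = {b}
FOLLOW(A) = {+}
FOLLOW(S) = {$, a}
Therefore, FOLLOW(A) = {+}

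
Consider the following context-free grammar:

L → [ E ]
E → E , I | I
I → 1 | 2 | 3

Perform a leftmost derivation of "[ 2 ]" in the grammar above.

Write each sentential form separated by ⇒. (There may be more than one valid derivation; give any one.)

L ⇒ [ E ] ⇒ [ I ] ⇒ [ 2 ]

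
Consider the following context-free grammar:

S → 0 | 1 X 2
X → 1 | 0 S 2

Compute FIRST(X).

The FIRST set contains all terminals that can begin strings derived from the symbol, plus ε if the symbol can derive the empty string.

We compute FIRST(X) using the standard algorithm.
FIRST(S) = {0, 1}
FIRST(X) = {0, 1}
Therefore, FIRST(X) = {0, 1}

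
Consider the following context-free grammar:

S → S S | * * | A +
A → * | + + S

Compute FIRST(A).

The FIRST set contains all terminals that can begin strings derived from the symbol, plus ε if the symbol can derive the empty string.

We compute FIRST(A) using the standard algorithm.
FIRST(A) = {*, +}
FIRST(S) = {*, +}
Therefore, FIRST(A) = {*, +}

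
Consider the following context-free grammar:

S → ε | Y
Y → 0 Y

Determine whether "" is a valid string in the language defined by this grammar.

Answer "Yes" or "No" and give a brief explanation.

Yes - a valid derivation exists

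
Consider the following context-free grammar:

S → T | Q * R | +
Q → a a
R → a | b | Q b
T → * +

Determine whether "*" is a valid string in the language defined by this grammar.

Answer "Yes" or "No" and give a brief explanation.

No - no valid derivation exists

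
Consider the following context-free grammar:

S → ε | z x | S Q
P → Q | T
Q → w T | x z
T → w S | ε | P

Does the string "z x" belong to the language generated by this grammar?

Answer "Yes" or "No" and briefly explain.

Yes - a valid derivation exists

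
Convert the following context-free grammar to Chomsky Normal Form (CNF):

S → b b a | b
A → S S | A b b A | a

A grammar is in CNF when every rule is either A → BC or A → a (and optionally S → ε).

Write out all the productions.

TB → b; TA → a; S → b; A → a; S → TB X0; X0 → TB TA; A → S S; A → A X1; X1 → TB X2; X2 → TB A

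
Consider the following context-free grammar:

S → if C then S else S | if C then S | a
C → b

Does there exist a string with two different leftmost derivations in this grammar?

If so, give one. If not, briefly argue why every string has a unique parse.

Yes - the string 'if b then if b then if b then a else a else a' has two distinct leftmost derivations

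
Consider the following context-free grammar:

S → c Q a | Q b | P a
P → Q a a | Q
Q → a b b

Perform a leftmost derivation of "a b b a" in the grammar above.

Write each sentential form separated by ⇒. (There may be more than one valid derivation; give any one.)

S ⇒ P a ⇒ Q a ⇒ a b b a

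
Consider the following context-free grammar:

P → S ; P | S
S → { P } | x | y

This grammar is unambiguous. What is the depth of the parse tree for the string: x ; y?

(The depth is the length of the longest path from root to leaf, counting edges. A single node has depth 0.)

3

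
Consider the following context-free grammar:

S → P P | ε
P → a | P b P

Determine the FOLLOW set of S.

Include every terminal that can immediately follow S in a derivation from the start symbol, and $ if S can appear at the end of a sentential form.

We compute FOLLOW(S) using the standard algorithm.
FOLLOW(S) starts with {$}.
FIRST(P) = {a}
FIRST(S) = {a, ε}
FOLLOW(P) = {$, a, b}
FOLLOW(S) = {$}
Therefore, FOLLOW(S) = {$}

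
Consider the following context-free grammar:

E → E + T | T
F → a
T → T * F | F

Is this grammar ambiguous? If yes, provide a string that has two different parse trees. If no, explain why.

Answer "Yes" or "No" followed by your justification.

No - the grammar is unambiguous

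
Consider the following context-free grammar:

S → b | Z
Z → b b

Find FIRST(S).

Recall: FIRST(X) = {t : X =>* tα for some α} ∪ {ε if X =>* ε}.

We compute FIRST(S) using the standard algorithm.
FIRST(S) = {b}
FIRST(Z) = {b}
Therefore, FIRST(S) = {b}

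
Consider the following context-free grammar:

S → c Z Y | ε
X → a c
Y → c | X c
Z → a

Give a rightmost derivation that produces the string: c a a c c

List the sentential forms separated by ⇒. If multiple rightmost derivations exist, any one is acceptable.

S ⇒ c Z Y ⇒ c Z X c ⇒ c Z a c c ⇒ c a a c c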